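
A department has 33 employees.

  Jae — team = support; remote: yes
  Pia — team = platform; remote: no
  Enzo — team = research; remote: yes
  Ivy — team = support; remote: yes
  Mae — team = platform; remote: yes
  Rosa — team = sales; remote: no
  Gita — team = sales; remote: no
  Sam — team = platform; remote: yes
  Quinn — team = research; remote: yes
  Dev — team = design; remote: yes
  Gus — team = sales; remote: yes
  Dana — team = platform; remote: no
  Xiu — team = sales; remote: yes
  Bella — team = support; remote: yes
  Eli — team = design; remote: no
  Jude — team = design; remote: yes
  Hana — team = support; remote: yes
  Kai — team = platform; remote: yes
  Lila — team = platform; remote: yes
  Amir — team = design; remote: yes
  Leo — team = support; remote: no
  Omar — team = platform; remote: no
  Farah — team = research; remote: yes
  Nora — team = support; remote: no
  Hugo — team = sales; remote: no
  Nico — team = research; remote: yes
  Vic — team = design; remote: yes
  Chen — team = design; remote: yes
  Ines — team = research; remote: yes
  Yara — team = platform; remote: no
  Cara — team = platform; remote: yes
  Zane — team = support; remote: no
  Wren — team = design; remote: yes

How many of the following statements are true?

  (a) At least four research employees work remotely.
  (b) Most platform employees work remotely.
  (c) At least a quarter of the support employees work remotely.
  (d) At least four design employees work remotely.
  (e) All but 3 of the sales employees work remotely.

5

(a) research: |A| = 5, |A ∩ B| = 5; needs |A ∩ B| ≥ 4 — true.
(b) platform: |A| = 9, |A ∩ B| = 5; needs |A ∩ B| > |A ∖ B| — true.
(c) support: |A| = 7, |A ∩ B| = 4; needs |A ∩ B| / |A| ≥ 1/4 — true.
(d) design: |A| = 7, |A ∩ B| = 6; needs |A ∩ B| ≥ 4 — true.
(e) sales: |A| = 5, |A ∩ B| = 2; needs |A ∖ B| = 3 — true.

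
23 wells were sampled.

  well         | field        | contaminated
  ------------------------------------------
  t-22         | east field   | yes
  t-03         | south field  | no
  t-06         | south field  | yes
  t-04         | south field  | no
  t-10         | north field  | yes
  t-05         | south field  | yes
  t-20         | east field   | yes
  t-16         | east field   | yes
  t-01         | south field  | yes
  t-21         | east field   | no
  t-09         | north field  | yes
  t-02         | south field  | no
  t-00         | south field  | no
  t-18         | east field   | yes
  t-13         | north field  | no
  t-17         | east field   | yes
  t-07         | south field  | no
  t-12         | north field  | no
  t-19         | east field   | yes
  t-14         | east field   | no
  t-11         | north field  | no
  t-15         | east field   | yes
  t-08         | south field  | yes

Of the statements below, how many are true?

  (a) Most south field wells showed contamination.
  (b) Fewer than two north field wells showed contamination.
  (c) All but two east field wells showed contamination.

(a) south field: |A| = 9, |A ∩ B| = 4; needs |A ∩ B| > |A ∖ B| — false.
(b) north field: |A| = 5, |A ∩ B| = 2; needs |A ∩ B| < 2 — false.
(c) east field: |A| = 9, |A ∩ B| = 7; needs |A ∖ B| = 2 — true.

1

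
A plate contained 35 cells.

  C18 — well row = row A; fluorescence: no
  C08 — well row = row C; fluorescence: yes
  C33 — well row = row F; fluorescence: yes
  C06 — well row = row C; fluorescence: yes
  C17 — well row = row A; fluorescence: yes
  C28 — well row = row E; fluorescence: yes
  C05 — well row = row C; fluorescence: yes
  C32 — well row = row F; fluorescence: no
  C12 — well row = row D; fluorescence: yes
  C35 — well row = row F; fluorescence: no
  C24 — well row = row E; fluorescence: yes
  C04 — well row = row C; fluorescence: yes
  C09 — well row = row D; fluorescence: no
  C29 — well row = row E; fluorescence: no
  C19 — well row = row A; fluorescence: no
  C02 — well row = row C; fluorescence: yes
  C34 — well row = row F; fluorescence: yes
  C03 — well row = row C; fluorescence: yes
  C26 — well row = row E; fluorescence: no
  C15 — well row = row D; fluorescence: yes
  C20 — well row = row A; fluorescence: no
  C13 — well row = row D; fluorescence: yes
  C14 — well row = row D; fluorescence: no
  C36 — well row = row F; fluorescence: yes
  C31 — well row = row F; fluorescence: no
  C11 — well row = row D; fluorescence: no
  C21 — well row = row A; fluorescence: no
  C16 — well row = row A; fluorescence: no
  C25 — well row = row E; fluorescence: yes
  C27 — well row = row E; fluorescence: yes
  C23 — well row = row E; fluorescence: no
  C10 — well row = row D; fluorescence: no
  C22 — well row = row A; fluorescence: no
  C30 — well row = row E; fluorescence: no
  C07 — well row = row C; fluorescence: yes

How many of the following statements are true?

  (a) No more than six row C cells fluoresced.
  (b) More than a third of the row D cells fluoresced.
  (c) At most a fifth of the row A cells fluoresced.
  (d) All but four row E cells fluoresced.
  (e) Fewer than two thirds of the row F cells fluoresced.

4

(a) row C: |A| = 7, |A ∩ B| = 7; needs |A ∩ B| ≤ 6 — false.
(b) row D: |A| = 7, |A ∩ B| = 3; needs |A ∩ B| / |A| > 1/3 — true.
(c) row A: |A| = 7, |A ∩ B| = 1; needs |A ∩ B| / |A| ≤ 1/5 — true.
(d) row E: |A| = 8, |A ∩ B| = 4; needs |A ∖ B| = 4 — true.
(e) row F: |A| = 6, |A ∩ B| = 3; needs |A ∩ B| / |A| < 2/3 — true.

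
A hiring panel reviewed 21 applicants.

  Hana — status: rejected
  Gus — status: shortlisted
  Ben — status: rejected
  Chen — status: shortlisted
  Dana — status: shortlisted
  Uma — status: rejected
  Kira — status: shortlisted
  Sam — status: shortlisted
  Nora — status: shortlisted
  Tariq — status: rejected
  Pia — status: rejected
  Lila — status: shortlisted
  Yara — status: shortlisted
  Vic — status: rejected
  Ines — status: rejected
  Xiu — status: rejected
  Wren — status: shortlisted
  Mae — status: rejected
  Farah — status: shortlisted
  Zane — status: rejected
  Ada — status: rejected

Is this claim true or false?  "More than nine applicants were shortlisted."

True

'More than nine applicants were shortlisted' holds iff |A ∩ B| > 9.
|A| = 21, |A ∩ B| = 10, |A ∖ B| = 11.
|A ∩ B| = 10, so the statement is true.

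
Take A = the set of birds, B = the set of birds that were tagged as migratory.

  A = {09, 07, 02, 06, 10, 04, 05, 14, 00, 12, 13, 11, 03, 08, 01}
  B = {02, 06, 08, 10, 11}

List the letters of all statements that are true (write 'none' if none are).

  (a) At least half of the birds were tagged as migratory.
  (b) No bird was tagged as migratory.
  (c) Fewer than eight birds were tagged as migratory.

|A| = 15, |A ∩ B| = 5, |A ∖ B| = 10.
(a) |A ∩ B| ≥ |A ∖ B|: fails.
(b) A ∩ B = ∅ (|A ∩ B| = 0): fails.
(c) |A ∩ B| < 8: holds.

(c)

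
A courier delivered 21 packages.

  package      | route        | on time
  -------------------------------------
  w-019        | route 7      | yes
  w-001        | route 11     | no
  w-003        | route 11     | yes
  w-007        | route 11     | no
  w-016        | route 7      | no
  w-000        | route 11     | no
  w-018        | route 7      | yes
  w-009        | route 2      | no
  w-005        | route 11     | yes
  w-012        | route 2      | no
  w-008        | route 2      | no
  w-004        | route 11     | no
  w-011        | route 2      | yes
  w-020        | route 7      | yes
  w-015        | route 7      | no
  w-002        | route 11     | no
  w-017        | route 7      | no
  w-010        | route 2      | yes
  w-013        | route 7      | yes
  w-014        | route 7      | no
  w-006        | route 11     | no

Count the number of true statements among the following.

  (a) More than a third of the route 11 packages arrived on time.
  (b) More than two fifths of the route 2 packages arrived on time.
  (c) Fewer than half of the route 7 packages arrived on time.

(a) route 11: |A| = 8, |A ∩ B| = 2; needs |A ∩ B| / |A| > 1/3 — false.
(b) route 2: |A| = 5, |A ∩ B| = 2; needs |A ∩ B| / |A| > 2/5 — false.
(c) route 7: |A| = 8, |A ∩ B| = 4; needs |A ∩ B| < |A ∖ B| — false.

0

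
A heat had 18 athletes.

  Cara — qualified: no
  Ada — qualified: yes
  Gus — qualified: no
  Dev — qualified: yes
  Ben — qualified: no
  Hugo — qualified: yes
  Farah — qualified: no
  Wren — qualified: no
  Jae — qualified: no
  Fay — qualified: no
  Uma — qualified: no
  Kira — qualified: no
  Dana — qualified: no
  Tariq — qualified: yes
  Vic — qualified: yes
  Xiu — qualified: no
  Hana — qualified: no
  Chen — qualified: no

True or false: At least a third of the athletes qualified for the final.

False

Truth condition: |A ∩ B| / |A| ≥ 1/3.
|A| = 18, |A ∩ B| = 5, |A ∖ B| = 13.
|A ∩ B|/|A| = 5/18, so the statement is false.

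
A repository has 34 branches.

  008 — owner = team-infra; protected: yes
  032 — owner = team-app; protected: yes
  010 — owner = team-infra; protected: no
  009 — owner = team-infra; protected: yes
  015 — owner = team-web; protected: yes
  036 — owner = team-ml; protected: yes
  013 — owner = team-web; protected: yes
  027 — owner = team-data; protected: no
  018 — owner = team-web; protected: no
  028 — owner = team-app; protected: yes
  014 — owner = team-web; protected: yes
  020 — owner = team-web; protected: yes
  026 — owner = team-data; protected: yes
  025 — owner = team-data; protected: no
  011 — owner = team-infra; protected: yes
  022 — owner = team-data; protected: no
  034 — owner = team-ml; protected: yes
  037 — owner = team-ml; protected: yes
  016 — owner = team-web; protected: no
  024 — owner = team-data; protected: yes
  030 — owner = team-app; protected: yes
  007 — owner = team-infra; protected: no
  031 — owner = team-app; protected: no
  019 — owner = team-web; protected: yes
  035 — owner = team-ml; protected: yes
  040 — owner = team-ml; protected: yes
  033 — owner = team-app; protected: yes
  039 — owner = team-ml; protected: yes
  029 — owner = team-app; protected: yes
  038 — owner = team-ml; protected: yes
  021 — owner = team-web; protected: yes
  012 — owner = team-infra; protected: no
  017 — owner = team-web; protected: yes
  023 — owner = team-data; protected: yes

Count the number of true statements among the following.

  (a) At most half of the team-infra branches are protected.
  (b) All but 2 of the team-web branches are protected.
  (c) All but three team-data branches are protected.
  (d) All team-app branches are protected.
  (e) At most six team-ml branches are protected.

3

(a) team-infra: |A| = 6, |A ∩ B| = 3; needs |A ∩ B| ≤ |A ∖ B| — true.
(b) team-web: |A| = 9, |A ∩ B| = 7; needs |A ∖ B| = 2 — true.
(c) team-data: |A| = 6, |A ∩ B| = 3; needs |A ∖ B| = 3 — true.
(d) team-app: |A| = 6, |A ∩ B| = 5; needs A ⊆ B, i.e. every element of A is in B (|A ∖ B| = 0) — false.
(e) team-ml: |A| = 7, |A ∩ B| = 7; needs |A ∩ B| ≤ 6 — false.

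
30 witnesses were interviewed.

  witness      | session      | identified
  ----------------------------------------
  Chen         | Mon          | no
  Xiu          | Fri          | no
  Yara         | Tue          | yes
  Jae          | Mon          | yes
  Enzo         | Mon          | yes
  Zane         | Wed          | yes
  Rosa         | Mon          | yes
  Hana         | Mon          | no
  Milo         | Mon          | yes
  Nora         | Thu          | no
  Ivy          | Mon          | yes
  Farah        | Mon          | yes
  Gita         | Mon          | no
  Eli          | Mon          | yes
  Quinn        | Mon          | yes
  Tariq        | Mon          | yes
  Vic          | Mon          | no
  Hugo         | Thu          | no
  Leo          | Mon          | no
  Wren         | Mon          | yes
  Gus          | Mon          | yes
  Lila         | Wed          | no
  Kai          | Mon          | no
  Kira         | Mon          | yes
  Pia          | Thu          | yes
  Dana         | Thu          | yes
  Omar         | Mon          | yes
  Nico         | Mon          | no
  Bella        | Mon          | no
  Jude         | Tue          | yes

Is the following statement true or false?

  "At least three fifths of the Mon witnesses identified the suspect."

True

Truth condition: |A ∩ B| / |A| ≥ 3/5.
|A| = 21, |A ∩ B| = 13, |A ∖ B| = 8.
|A ∩ B|/|A| = 13/21, so the statement is true.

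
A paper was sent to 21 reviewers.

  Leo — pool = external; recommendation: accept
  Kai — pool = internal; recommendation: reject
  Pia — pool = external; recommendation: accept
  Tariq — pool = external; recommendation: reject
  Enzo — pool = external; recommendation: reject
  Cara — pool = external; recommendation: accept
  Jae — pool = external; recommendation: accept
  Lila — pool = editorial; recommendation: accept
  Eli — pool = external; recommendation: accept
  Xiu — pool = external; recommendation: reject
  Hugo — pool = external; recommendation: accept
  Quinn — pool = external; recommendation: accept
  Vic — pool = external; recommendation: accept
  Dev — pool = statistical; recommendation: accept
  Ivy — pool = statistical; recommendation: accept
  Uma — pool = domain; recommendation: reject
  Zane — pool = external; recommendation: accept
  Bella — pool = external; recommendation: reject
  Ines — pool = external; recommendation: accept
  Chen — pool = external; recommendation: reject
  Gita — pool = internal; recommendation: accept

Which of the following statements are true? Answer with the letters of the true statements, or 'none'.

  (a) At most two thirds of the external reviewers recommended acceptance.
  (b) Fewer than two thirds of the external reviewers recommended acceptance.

(a)

|A| = 15, |A ∩ B| = 10, |A ∖ B| = 5.
(a) |A ∩ B| / |A| ≤ 2/3: holds.
(b) |A ∩ B| / |A| < 2/3: fails.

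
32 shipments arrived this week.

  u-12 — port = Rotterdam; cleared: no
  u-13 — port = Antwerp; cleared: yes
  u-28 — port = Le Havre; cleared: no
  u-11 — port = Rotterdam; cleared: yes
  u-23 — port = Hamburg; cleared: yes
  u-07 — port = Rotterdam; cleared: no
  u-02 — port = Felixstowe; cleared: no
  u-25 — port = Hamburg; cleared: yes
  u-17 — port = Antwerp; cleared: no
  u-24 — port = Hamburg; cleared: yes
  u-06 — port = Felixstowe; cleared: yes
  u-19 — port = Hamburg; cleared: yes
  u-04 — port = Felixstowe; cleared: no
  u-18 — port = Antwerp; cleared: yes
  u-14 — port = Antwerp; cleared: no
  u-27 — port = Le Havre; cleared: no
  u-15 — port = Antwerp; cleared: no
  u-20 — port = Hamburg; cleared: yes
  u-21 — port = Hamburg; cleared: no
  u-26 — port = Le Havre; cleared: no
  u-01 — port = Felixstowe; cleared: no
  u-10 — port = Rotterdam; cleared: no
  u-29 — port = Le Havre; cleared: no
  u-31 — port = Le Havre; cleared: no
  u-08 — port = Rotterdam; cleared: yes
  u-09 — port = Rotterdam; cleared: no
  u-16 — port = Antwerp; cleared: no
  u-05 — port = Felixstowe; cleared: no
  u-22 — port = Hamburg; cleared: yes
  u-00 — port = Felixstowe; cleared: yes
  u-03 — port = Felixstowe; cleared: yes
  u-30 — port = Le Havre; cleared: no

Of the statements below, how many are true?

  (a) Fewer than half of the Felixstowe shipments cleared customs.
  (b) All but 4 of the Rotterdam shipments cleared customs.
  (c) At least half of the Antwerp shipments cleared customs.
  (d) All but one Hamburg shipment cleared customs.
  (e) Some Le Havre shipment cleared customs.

3

(a) Felixstowe: |A| = 7, |A ∩ B| = 3; needs |A ∩ B| < |A ∖ B| — true.
(b) Rotterdam: |A| = 6, |A ∩ B| = 2; needs |A ∖ B| = 4 — true.
(c) Antwerp: |A| = 6, |A ∩ B| = 2; needs |A ∩ B| ≥ |A ∖ B| — false.
(d) Hamburg: |A| = 7, |A ∩ B| = 6; needs |A ∖ B| = 1 — true.
(e) Le Havre: |A| = 6, |A ∩ B| = 0; needs A ∩ B ≠ ∅ (|A ∩ B| ≥ 1) — false.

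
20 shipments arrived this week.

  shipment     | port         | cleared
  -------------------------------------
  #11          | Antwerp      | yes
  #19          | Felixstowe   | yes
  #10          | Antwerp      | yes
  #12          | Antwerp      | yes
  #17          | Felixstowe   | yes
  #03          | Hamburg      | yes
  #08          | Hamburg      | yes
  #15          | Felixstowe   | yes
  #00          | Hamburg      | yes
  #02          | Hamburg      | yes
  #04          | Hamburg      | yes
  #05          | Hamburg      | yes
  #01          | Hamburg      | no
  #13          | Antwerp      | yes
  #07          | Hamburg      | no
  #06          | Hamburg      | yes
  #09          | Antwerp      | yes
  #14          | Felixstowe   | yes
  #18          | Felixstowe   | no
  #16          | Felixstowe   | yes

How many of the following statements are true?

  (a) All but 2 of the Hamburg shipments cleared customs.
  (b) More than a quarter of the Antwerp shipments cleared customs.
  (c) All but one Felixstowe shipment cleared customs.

3

(a) Hamburg: |A| = 9, |A ∩ B| = 7; needs |A ∖ B| = 2 — true.
(b) Antwerp: |A| = 5, |A ∩ B| = 5; needs |A ∩ B| / |A| > 1/4 — true.
(c) Felixstowe: |A| = 6, |A ∩ B| = 5; needs |A ∖ B| = 1 — true.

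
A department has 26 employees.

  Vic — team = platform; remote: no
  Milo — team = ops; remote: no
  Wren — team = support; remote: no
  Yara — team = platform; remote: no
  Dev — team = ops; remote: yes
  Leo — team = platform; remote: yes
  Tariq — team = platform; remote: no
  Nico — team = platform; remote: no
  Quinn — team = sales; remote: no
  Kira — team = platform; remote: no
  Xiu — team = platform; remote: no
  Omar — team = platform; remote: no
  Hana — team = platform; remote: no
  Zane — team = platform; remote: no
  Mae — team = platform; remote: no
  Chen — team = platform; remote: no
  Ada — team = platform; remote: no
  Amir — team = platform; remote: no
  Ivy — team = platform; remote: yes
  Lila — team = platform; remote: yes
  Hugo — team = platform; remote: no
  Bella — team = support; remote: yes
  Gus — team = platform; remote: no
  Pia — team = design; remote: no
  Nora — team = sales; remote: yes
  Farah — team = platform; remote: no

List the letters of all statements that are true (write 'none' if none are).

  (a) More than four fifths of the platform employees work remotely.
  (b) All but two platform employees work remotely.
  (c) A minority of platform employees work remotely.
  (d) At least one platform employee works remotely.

|A| = 19, |A ∩ B| = 3, |A ∖ B| = 16.
(a) |A ∩ B| / |A| > 4/5: fails.
(b) |A ∖ B| = 2: fails.
(c) |A ∩ B| < |A ∖ B|: holds.
(d) A ∩ B ≠ ∅ (|A ∩ B| ≥ 1): holds.

(c), (d)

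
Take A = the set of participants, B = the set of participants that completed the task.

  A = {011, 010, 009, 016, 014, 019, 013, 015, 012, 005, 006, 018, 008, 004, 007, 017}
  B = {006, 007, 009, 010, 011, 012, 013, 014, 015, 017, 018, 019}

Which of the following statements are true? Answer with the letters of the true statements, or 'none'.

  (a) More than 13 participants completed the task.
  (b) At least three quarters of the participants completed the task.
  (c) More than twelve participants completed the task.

|A| = 16, |A ∩ B| = 12, |A ∖ B| = 4.
(a) |A ∩ B| > 13: fails.
(b) |A ∩ B| / |A| ≥ 3/4: holds.
(c) |A ∩ B| > 12: fails.

(b)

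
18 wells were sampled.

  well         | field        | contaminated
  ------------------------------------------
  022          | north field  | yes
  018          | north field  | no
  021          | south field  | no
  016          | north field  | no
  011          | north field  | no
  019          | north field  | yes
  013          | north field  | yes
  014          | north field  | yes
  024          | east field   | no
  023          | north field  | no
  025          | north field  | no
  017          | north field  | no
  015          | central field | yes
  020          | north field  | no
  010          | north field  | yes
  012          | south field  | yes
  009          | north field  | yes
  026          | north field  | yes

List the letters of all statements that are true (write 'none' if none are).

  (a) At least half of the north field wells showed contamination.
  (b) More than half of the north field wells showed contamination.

|A| = 14, |A ∩ B| = 7, |A ∖ B| = 7.
(a) |A ∩ B| ≥ |A ∖ B|: holds.
(b) |A ∩ B| > |A ∖ B|: fails.

(a)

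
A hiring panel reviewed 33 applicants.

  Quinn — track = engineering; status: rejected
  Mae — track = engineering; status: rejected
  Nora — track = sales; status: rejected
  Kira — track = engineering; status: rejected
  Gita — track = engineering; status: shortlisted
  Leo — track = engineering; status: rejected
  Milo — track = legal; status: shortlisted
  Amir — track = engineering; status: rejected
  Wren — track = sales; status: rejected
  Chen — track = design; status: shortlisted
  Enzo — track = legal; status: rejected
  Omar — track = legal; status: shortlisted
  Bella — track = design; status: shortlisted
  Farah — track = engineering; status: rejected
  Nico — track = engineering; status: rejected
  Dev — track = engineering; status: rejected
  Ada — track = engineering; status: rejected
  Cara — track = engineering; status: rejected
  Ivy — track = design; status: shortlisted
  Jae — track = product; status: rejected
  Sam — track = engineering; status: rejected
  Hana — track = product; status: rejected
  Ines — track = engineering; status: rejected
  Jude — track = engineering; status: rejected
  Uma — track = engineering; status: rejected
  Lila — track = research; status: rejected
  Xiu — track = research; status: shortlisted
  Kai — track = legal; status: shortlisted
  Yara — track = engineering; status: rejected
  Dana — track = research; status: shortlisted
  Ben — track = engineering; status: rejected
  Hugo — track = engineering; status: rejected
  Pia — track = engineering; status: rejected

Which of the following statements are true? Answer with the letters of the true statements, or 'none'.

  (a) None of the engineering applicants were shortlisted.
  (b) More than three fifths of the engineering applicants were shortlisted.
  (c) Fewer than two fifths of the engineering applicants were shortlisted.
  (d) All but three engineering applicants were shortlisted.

|A| = 19, |A ∩ B| = 1, |A ∖ B| = 18.
(a) A ∩ B = ∅ (|A ∩ B| = 0): fails.
(b) |A ∩ B| / |A| > 3/5: fails.
(c) |A ∩ B| / |A| < 2/5: holds.
(d) |A ∖ B| = 3: fails.

(c)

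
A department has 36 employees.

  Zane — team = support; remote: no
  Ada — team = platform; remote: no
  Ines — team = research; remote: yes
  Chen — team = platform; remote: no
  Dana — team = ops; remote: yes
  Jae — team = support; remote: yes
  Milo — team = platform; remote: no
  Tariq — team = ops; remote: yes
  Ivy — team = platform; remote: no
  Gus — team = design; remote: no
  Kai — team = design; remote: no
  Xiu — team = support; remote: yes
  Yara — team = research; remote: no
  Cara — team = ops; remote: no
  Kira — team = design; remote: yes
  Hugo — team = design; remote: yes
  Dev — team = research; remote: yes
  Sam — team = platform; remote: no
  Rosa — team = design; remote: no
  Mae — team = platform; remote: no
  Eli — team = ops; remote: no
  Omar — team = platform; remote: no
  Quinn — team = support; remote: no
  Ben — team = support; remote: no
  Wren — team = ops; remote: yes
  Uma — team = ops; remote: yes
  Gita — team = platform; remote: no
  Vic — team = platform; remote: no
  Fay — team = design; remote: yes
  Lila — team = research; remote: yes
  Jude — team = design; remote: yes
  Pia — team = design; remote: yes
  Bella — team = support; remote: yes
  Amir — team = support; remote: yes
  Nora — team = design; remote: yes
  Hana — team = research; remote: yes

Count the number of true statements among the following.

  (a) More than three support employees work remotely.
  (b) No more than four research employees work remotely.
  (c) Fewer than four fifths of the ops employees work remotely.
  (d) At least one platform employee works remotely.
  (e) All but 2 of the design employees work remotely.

(a) support: |A| = 7, |A ∩ B| = 4; needs |A ∩ B| > 3 — true.
(b) research: |A| = 5, |A ∩ B| = 4; needs |A ∩ B| ≤ 4 — true.
(c) ops: |A| = 6, |A ∩ B| = 4; needs |A ∩ B| / |A| < 4/5 — true.
(d) platform: |A| = 9, |A ∩ B| = 0; needs A ∩ B ≠ ∅ (|A ∩ B| ≥ 1) — false.
(e) design: |A| = 9, |A ∩ B| = 6; needs |A ∖ B| = 2 — false.

3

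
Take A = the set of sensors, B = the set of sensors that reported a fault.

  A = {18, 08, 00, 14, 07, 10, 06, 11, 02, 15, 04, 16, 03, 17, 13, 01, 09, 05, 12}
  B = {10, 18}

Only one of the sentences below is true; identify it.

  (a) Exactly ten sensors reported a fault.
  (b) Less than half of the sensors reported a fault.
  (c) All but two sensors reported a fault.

|A| = 19, |A ∩ B| = 2, |A ∖ B| = 17.
(a) requires |A ∩ B| = 10: false.
(b) requires |A ∩ B| < |A ∖ B|: true.
(c) requires |A ∖ B| = 2: false.

(b)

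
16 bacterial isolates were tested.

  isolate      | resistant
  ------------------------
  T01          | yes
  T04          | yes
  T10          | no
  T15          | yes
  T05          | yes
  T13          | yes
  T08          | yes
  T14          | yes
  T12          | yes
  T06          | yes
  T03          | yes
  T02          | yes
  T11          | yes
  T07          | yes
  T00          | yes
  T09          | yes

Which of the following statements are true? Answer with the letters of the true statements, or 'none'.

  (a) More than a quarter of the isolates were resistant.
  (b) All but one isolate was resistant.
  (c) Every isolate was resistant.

(a), (b)

|A| = 16, |A ∩ B| = 15, |A ∖ B| = 1.
(a) |A ∩ B| / |A| > 1/4: holds.
(b) |A ∖ B| = 1: holds.
(c) A ⊆ B, i.e. every element of A is in B (|A ∖ B| = 0): fails.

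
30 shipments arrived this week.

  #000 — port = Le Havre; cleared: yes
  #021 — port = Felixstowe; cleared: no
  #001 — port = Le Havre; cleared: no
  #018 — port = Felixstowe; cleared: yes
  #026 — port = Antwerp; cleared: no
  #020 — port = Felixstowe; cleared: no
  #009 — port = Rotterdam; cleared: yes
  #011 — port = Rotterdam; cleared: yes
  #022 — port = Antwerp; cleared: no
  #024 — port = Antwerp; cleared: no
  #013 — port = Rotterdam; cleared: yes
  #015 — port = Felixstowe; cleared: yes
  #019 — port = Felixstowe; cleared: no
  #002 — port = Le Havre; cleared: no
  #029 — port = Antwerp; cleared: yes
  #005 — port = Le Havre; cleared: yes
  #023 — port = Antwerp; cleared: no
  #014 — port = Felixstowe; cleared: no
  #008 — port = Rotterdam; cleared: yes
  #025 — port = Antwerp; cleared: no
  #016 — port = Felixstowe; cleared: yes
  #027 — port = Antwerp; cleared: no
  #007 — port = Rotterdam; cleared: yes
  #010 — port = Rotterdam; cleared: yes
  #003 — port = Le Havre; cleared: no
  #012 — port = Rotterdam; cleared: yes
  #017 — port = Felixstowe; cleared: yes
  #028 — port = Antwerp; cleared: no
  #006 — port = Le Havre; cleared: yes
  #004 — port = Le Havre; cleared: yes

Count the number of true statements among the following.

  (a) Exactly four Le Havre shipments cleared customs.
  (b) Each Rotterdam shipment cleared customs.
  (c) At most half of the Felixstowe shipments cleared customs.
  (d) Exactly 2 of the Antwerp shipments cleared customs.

(a) Le Havre: |A| = 7, |A ∩ B| = 4; needs |A ∩ B| = 4 — true.
(b) Rotterdam: |A| = 7, |A ∩ B| = 7; needs A ⊆ B, i.e. every element of A is in B (|A ∖ B| = 0) — true.
(c) Felixstowe: |A| = 8, |A ∩ B| = 4; needs |A ∩ B| ≤ |A ∖ B| — true.
(d) Antwerp: |A| = 8, |A ∩ B| = 1; needs |A ∩ B| = 2 — false.

3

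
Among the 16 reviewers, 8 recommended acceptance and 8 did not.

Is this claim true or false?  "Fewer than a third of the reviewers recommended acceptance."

False

'Fewer than a third of the reviewers recommended acceptance' holds iff |A ∩ B| / |A| < 1/3.
|A| = 16, |A ∩ B| = 8, |A ∖ B| = 8.
|A ∩ B|/|A| = 8/16, so the statement is false.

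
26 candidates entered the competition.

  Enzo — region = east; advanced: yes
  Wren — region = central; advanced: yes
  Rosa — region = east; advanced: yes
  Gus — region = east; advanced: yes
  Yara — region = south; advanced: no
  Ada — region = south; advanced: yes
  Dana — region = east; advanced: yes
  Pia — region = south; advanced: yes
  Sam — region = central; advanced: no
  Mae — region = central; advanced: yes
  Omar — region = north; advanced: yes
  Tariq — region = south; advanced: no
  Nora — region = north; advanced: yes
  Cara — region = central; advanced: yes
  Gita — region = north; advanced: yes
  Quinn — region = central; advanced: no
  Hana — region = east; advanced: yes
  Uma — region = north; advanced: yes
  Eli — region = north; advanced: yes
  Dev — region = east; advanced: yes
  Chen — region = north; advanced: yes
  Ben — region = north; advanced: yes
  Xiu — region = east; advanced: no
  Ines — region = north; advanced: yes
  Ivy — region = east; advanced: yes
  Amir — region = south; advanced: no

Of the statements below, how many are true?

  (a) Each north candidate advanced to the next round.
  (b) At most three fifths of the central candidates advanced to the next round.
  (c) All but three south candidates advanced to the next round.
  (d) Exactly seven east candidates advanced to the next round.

(a) north: |A| = 8, |A ∩ B| = 8; needs A ⊆ B, i.e. every element of A is in B (|A ∖ B| = 0) — true.
(b) central: |A| = 5, |A ∩ B| = 3; needs |A ∩ B| / |A| ≤ 3/5 — true.
(c) south: |A| = 5, |A ∩ B| = 2; needs |A ∖ B| = 3 — true.
(d) east: |A| = 8, |A ∩ B| = 7; needs |A ∩ B| = 7 — true.

4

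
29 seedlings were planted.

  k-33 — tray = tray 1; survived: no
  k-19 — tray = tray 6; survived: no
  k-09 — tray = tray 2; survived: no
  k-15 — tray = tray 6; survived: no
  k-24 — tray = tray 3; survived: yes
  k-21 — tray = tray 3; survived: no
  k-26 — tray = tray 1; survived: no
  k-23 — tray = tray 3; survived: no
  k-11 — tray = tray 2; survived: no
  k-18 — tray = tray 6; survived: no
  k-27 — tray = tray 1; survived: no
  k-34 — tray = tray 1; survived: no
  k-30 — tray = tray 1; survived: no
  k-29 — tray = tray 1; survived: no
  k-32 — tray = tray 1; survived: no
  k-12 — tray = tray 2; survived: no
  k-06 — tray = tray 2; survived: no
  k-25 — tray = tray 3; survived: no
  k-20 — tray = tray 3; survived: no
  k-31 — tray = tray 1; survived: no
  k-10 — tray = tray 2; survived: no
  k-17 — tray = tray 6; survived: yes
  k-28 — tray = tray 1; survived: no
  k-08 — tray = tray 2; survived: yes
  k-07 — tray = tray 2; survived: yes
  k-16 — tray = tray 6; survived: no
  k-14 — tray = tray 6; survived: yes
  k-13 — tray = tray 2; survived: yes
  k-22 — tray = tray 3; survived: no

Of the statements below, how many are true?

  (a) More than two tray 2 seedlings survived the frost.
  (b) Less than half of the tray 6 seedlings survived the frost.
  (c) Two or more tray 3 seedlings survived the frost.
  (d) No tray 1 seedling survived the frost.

3

(a) tray 2: |A| = 8, |A ∩ B| = 3; needs |A ∩ B| > 2 — true.
(b) tray 6: |A| = 6, |A ∩ B| = 2; needs |A ∩ B| < |A ∖ B| — true.
(c) tray 3: |A| = 6, |A ∩ B| = 1; needs |A ∩ B| ≥ 2 — false.
(d) tray 1: |A| = 9, |A ∩ B| = 0; needs A ∩ B = ∅ (|A ∩ B| = 0) — true.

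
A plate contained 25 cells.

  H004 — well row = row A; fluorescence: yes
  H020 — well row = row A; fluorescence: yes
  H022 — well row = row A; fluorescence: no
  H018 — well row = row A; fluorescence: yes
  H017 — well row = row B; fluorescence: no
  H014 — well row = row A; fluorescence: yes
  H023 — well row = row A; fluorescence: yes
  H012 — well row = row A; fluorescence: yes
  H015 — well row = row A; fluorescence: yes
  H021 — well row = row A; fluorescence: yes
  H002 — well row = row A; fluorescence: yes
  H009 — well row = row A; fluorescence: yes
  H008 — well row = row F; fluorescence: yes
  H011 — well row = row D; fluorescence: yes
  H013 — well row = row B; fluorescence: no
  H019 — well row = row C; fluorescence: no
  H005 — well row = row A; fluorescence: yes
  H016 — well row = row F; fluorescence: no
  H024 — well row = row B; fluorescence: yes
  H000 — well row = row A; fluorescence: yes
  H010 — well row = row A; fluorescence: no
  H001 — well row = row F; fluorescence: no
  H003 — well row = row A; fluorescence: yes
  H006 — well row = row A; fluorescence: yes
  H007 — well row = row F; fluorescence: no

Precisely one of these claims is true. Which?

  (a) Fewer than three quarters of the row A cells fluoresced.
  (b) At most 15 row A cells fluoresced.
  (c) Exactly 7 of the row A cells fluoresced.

(b)

|A| = 16, |A ∩ B| = 14, |A ∖ B| = 2.
(a) requires |A ∩ B| / |A| < 3/4: false.
(b) requires |A ∩ B| ≤ 15: true.
(c) requires |A ∩ B| = 7: false.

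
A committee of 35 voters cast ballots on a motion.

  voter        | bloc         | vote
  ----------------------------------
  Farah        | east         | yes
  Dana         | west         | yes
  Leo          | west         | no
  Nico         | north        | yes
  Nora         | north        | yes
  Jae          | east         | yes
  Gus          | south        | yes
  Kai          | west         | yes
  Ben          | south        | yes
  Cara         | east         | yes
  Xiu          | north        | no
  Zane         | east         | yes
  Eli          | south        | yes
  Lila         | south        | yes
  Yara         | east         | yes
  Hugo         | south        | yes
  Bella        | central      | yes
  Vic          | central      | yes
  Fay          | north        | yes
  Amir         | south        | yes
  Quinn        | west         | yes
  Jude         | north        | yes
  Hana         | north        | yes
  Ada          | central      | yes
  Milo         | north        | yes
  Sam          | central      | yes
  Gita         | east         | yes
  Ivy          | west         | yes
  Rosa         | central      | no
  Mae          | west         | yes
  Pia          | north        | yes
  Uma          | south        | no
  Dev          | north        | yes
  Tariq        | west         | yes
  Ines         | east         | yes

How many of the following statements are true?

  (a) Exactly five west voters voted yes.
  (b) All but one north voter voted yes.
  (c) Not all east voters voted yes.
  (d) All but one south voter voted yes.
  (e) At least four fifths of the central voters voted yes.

3

(a) west: |A| = 7, |A ∩ B| = 6; needs |A ∩ B| = 5 — false.
(b) north: |A| = 9, |A ∩ B| = 8; needs |A ∖ B| = 1 — true.
(c) east: |A| = 7, |A ∩ B| = 7; needs A ⊄ B (|A ∖ B| ≥ 1) — false.
(d) south: |A| = 7, |A ∩ B| = 6; needs |A ∖ B| = 1 — true.
(e) central: |A| = 5, |A ∩ B| = 4; needs |A ∩ B| / |A| ≥ 4/5 — true.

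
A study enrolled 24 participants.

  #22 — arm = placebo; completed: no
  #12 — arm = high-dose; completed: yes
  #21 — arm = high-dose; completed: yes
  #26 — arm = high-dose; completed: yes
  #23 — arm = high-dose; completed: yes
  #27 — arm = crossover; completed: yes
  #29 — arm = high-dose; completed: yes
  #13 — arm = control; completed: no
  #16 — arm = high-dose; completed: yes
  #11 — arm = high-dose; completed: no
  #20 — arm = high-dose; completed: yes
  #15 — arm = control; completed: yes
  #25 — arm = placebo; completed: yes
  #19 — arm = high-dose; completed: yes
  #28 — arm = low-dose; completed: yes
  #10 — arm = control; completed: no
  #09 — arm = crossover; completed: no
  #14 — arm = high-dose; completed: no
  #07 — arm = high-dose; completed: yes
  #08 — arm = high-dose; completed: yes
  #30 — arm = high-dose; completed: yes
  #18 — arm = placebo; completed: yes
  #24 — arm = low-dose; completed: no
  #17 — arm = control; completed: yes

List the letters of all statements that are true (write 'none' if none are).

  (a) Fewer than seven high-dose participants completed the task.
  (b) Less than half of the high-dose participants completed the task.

none

|A| = 13, |A ∩ B| = 11, |A ∖ B| = 2.
(a) |A ∩ B| < 7: fails.
(b) |A ∩ B| < |A ∖ B|: fails.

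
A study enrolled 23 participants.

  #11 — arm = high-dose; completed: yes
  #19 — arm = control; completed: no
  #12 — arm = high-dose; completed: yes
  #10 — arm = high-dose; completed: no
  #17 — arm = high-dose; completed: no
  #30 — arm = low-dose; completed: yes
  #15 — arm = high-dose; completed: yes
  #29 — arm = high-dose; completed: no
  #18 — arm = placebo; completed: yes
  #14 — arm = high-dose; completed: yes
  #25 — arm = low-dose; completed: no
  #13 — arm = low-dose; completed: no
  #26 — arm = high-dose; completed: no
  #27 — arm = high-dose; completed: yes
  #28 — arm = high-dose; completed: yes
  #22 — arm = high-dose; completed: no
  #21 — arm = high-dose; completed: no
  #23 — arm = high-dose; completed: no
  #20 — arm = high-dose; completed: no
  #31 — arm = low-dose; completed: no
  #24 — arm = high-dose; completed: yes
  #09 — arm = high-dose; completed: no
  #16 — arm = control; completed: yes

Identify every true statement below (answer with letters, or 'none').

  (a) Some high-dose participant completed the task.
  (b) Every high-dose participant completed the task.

|A| = 16, |A ∩ B| = 7, |A ∖ B| = 9.
(a) A ∩ B ≠ ∅ (|A ∩ B| ≥ 1): holds.
(b) A ⊆ B, i.e. every element of A is in B (|A ∖ B| = 0): fails.

(a)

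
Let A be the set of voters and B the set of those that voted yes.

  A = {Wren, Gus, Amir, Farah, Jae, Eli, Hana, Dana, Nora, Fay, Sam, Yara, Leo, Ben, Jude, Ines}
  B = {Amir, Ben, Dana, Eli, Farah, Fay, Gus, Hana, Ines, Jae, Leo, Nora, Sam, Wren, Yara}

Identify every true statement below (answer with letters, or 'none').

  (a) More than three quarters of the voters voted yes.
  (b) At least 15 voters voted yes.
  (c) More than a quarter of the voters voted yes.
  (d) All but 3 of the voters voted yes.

(a), (b), (c)

|A| = 16, |A ∩ B| = 15, |A ∖ B| = 1.
(a) |A ∩ B| / |A| > 3/4: holds.
(b) |A ∩ B| ≥ 15: holds.
(c) |A ∩ B| / |A| > 1/4: holds.
(d) |A ∖ B| = 3: fails.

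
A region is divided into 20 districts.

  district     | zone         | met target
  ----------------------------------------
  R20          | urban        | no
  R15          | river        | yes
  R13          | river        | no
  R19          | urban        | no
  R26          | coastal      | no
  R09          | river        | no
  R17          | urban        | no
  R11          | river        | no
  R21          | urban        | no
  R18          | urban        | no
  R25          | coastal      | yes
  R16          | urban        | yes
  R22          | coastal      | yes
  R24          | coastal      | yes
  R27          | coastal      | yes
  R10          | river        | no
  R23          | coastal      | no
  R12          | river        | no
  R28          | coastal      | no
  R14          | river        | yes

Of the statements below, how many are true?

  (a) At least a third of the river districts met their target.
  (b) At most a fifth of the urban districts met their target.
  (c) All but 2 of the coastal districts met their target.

1

(a) river: |A| = 7, |A ∩ B| = 2; needs |A ∩ B| / |A| ≥ 1/3 — false.
(b) urban: |A| = 6, |A ∩ B| = 1; needs |A ∩ B| / |A| ≤ 1/5 — true.
(c) coastal: |A| = 7, |A ∩ B| = 4; needs |A ∖ B| = 2 — false.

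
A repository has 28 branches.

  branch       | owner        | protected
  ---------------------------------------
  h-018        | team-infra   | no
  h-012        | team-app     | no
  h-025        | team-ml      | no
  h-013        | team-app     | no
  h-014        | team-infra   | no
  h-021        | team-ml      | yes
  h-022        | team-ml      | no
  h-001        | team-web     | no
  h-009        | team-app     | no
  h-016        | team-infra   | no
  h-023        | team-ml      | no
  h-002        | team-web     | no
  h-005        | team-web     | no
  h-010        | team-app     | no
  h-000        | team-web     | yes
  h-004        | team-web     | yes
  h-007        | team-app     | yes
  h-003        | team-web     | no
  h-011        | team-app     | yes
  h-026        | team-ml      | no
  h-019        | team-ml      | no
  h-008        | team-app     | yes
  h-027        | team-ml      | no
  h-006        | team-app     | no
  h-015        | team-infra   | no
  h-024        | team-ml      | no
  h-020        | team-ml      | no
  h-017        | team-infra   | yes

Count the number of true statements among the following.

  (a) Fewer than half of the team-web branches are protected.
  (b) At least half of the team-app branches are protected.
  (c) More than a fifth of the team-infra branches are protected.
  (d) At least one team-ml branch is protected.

2

(a) team-web: |A| = 6, |A ∩ B| = 2; needs |A ∩ B| < |A ∖ B| — true.
(b) team-app: |A| = 8, |A ∩ B| = 3; needs |A ∩ B| ≥ |A ∖ B| — false.
(c) team-infra: |A| = 5, |A ∩ B| = 1; needs |A ∩ B| / |A| > 1/5 — false.
(d) team-ml: |A| = 9, |A ∩ B| = 1; needs A ∩ B ≠ ∅ (|A ∩ B| ≥ 1) — true.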